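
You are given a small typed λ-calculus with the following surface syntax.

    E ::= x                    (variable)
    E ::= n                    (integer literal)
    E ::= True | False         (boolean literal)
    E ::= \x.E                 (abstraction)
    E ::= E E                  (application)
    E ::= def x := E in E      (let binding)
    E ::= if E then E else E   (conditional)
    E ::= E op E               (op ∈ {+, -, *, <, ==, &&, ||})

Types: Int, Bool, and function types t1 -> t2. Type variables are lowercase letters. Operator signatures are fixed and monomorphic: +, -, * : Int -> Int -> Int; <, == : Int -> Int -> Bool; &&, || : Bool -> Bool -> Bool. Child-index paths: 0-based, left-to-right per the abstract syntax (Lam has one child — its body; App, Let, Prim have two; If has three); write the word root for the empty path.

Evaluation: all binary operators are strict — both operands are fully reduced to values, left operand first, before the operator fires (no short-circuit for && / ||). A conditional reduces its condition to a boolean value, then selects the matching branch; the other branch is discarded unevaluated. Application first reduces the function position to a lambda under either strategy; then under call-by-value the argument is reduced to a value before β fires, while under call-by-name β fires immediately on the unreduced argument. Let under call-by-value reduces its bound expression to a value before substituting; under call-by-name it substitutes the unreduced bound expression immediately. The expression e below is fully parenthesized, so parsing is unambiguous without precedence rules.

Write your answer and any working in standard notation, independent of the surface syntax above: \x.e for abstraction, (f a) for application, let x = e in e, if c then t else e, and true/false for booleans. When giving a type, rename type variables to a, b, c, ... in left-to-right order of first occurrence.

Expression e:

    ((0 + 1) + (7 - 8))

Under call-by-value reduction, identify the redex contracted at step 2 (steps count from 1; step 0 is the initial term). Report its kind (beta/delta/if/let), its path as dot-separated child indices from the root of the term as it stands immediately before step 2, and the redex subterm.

Working:
step 0: ((0 + 1) + (7 - 8))
step 1: [delta@0] (1 + (7 - 8))
step 2: [delta@1] (1 + -1)

Answer: delta at 1 : (7 - 8)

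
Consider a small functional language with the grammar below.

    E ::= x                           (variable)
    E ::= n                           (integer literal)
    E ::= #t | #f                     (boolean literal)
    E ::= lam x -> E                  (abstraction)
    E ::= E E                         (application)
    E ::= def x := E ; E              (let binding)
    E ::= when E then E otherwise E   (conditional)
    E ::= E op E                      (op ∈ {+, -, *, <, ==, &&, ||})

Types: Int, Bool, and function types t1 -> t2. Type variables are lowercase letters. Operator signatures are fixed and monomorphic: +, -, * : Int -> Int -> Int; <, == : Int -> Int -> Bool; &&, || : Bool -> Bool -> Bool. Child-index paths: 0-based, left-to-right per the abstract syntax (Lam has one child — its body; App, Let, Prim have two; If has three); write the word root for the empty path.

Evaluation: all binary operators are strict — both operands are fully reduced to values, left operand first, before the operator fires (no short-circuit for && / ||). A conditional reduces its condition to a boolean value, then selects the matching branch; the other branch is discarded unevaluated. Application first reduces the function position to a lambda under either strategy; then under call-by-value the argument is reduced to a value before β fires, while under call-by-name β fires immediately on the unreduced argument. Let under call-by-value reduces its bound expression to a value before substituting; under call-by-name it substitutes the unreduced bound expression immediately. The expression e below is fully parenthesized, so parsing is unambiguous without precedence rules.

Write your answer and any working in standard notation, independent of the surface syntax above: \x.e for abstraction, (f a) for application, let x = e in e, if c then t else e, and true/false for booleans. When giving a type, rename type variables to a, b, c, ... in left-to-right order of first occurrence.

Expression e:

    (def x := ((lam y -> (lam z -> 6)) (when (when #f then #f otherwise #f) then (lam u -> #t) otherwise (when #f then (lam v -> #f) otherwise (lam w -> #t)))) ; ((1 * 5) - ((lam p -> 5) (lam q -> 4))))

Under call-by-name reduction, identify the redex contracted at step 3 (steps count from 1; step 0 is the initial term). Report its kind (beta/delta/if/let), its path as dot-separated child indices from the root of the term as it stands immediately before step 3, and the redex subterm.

Trace:
step 0: (let x = ((\y.(\z.6)) (if (if false then false else false) then (\u.true) else (if false then (\v.false) else (\w.true)))) in ((1 * 5) - ((\p.5) (\q.4))))
step 1: [let@root] ((1 * 5) - ((\p.5) (\q.4)))
step 2: [delta@0] (5 - ((\p.5) (\q.4)))
step 3: [beta@1] (5 - 5)

Answer: beta at 1 : ((\p.5) (\q.4))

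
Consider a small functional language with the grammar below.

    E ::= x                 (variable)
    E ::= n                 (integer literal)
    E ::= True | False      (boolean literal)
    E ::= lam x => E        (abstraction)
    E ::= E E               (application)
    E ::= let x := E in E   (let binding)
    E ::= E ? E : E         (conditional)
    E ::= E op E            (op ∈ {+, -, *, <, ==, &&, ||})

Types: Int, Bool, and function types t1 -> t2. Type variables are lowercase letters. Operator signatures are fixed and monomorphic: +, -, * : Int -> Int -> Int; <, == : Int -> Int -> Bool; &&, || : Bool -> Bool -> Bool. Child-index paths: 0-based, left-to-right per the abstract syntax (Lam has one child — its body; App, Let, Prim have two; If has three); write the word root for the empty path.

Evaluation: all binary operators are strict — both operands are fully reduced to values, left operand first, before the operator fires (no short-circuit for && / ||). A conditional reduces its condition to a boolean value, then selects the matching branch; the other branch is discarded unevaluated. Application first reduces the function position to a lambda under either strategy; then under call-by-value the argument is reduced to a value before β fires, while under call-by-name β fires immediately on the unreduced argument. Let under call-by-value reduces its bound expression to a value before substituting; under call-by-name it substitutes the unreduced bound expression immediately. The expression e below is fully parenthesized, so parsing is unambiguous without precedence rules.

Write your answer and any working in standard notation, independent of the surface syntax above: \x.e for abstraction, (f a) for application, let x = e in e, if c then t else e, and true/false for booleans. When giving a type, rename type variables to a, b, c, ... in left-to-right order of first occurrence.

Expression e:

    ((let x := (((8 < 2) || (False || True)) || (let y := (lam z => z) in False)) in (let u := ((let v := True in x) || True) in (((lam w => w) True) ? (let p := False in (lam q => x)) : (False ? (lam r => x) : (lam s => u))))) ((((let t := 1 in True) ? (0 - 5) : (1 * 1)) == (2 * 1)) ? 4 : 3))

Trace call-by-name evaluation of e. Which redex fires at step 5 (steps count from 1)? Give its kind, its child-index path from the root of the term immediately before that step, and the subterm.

Working:
step 0: ((let x = (((8 < 2) || (false || true)) || (let y = (\z.z) in false)) in (let u = ((let v = true in x) || true) in (if ((\w.w) true) then (let p = false in (\q.x)) else (if false then (\r.x) else (\s.u))))) (if ((if (let t = 1 in true) then (0 - 5) else (1 * 1)) == (2 * 1)) then 4 else 3))
step 1: [let@0] ((let u = ((let v = true in (((8 < 2) || (false || true)) || (let y = (\z.z) in false))) || true) in (if ((\w.w) true) then (let p = false in (\q.(((8 < 2) || (false || true)) || (let y = (\z.z) in false)))) else (if false then (\r.(((8 < 2) || (false || true)) || (let y = (\z.z) in false))) else (\s.u)))) (if ((if (let t = 1 in true) then (0 - 5) else (1 * 1)) == (2 * 1)) then 4 else 3))
step 2: [let@0] ((if ((\w.w) true) then (let p = false in (\q.(((8 < 2) || (false || true)) || (let y = (\z.z) in false)))) else (if false then (\r.(((8 < 2) || (false || true)) || (let y = (\z.z) in false))) else (\s.((let v = true in (((8 < 2) || (false || true)) || (let y = (\z.z) in false))) || true)))) (if ((if (let t = 1 in true) then (0 - 5) else (1 * 1)) == (2 * 1)) then 4 else 3))
step 3: [beta@0.0] ((if true then (let p = false in (\q.(((8 < 2) || (false || true)) || (let y = (\z.z) in false)))) else (if false then (\r.(((8 < 2) || (false || true)) || (let y = (\z.z) in false))) else (\s.((let v = true in (((8 < 2) || (false || true)) || (let y = (\z.z) in false))) || true)))) (if ((if (let t = 1 in true) then (0 - 5) else (1 * 1)) == (2 * 1)) then 4 else 3))
step 4: [if@0] ((let p = false in (\q.(((8 < 2) || (false || true)) || (let y = (\z.z) in false)))) (if ((if (let t = 1 in true) then (0 - 5) else (1 * 1)) == (2 * 1)) then 4 else 3))
step 5: [let@0] ((\q.(((8 < 2) || (false || true)) || (let y = (\z.z) in false))) (if ((if (let t = 1 in true) then (0 - 5) else (1 * 1)) == (2 * 1)) then 4 else 3))

Answer: let at 0 : (let p = false in (\q.(((8 < 2) || (false || true)) || (let y = (\z.z) in false))))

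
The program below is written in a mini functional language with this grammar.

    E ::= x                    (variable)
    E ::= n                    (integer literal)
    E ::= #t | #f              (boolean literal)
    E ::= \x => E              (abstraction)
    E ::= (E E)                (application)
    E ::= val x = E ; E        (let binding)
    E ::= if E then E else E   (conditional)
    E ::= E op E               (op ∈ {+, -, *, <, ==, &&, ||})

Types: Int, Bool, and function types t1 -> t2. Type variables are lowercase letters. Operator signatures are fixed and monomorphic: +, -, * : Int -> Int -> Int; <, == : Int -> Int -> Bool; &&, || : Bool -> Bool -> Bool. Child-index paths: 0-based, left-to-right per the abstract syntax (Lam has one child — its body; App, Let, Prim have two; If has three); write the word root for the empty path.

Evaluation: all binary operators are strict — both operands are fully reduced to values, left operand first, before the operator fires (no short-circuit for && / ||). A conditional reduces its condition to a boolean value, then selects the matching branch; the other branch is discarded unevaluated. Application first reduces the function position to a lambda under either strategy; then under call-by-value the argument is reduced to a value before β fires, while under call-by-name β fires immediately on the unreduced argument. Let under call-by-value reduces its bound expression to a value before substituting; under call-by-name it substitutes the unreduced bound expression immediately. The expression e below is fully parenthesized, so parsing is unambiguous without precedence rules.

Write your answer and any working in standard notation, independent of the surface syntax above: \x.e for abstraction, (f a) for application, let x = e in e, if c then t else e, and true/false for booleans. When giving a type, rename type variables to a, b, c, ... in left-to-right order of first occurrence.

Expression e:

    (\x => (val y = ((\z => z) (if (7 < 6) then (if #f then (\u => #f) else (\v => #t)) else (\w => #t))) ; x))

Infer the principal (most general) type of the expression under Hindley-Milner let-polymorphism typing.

Answer: a -> a

Working:
z : b
\z._ : b -> b
  unify Int ~ Int
  unify Int ~ Int
  unify Bool ~ Bool
  unify Bool ~ Bool
\u._ : c -> Bool
\v._ : d -> Bool
  unify c -> Bool ~ d -> Bool
  unify c ~ d
  unify Bool ~ Bool
\w._ : e -> Bool
  unify d -> Bool ~ e -> Bool
  unify d ~ e
  unify Bool ~ Bool
  unify b -> b ~ (e -> Bool) -> f
  unify b ~ e -> Bool
  unify e -> Bool ~ f
_ _ : e -> Bool
let y : forall. e -> Bool
x : a
\x._ : a -> a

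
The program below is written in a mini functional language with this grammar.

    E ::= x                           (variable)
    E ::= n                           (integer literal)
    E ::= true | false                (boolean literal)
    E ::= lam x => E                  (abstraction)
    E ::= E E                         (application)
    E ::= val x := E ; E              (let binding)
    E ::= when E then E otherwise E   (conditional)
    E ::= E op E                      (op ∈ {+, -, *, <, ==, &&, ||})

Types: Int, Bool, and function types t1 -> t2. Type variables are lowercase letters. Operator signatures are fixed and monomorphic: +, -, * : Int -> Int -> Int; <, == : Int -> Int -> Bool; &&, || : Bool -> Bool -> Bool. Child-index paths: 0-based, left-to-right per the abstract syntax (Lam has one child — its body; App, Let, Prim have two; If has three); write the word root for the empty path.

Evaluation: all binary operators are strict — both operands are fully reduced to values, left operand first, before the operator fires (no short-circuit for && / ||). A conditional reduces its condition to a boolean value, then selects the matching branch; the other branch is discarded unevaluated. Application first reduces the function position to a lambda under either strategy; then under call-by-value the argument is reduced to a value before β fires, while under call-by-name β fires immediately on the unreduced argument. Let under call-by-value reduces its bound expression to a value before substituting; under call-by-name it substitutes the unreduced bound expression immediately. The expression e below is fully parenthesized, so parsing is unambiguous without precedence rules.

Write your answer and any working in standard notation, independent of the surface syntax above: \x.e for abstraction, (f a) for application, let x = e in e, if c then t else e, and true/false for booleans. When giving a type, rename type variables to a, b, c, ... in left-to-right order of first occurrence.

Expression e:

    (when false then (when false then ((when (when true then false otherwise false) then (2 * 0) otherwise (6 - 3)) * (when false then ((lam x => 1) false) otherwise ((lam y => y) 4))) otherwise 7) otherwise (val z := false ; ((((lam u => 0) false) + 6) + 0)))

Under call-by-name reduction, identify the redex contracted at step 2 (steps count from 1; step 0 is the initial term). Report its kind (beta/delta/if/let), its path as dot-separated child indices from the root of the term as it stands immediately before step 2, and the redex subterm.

Working:
step 0: (if false then (if false then ((if (if true then false else false) then (2 * 0) else (6 - 3)) * (if false then ((\x.1) false) else ((\y.y) 4))) else 7) else (let z = false in ((((\u.0) false) + 6) + 0)))
step 1: [if@root] (let z = false in ((((\u.0) false) + 6) + 0))
step 2: [let@root] ((((\u.0) false) + 6) + 0)

Answer: let at root : (let z = false in ((((\u.0) false) + 6) + 0))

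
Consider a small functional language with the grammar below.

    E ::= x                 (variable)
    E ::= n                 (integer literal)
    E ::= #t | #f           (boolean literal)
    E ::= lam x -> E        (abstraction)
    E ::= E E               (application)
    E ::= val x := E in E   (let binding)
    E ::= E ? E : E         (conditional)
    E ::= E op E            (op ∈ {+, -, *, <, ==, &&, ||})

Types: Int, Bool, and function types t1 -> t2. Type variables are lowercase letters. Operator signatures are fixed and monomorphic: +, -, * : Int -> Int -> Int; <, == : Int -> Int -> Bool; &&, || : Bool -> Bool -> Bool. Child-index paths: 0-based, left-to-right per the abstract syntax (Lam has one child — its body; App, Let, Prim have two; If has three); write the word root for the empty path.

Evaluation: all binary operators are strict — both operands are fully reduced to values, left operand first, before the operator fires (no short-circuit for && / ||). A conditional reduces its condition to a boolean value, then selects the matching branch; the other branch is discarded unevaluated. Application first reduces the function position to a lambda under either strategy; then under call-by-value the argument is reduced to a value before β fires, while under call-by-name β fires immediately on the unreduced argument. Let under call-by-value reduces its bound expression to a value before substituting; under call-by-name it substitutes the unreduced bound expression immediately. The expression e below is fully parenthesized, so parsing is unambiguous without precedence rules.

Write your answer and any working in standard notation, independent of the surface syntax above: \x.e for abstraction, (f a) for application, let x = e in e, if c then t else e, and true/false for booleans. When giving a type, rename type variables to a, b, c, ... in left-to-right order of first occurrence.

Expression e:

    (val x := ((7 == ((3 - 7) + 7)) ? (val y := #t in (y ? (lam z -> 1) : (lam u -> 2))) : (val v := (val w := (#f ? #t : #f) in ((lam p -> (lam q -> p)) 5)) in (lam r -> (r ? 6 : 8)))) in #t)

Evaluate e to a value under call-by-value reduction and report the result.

Answer: true

Trace:
step 0: (let x = (if (7 == ((3 - 7) + 7)) then (let y = true in (if y then (\z.1) else (\u.2))) else (let v = (let w = (if false then true else false) in ((\p.(\q.p)) 5)) in (\r.(if r then 6 else 8)))) in true)
step 1: [delta@0.0.1.0] (let x = (if (7 == (-4 + 7)) then (let y = true in (if y then (\z.1) else (\u.2))) else (let v = (let w = (if false then true else false) in ((\p.(\q.p)) 5)) in (\r.(if r then 6 else 8)))) in true)
step 2: [delta@0.0.1] (let x = (if (7 == 3) then (let y = true in (if y then (\z.1) else (\u.2))) else (let v = (let w = (if false then true else false) in ((\p.(\q.p)) 5)) in (\r.(if r then 6 else 8)))) in true)
step 3: [delta@0.0] (let x = (if false then (let y = true in (if y then (\z.1) else (\u.2))) else (let v = (let w = (if false then true else false) in ((\p.(\q.p)) 5)) in (\r.(if r then 6 else 8)))) in true)
step 4: [if@0] (let x = (let v = (let w = (if false then true else false) in ((\p.(\q.p)) 5)) in (\r.(if r then 6 else 8))) in true)
step 5: [if@0.0.0] (let x = (let v = (let w = false in ((\p.(\q.p)) 5)) in (\r.(if r then 6 else 8))) in true)
step 6: [let@0.0] (let x = (let v = ((\p.(\q.p)) 5) in (\r.(if r then 6 else 8))) in true)
step 7: [beta@0.0] (let x = (let v = (\q.5) in (\r.(if r then 6 else 8))) in true)
step 8: [let@0] (let x = (\r.(if r then 6 else 8)) in true)
step 9: [let@root] true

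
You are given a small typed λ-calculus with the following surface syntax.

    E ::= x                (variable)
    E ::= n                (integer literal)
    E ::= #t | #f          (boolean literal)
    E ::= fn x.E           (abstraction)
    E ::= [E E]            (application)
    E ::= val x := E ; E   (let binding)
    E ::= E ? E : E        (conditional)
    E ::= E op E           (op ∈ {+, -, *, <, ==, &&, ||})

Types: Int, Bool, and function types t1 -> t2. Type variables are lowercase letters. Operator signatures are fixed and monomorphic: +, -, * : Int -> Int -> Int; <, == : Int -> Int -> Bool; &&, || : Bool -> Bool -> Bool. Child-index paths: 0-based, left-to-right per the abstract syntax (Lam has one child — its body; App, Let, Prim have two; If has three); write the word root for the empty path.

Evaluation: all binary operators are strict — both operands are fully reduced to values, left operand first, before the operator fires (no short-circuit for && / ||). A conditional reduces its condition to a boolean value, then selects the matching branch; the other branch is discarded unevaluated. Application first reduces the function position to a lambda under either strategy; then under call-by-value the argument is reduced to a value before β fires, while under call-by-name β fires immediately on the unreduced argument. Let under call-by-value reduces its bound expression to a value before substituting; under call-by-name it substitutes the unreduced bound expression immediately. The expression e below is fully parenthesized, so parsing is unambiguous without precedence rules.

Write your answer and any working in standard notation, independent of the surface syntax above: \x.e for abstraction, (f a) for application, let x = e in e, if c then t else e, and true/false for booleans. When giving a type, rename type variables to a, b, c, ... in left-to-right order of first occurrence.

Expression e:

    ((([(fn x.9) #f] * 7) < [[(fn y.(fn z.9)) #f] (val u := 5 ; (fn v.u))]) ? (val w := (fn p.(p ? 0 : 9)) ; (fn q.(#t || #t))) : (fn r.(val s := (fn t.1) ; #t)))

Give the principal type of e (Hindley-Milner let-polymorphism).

Answer: a -> Bool

Trace:
\x._ : a -> Int
  unify a -> Int ~ Bool -> b
  unify a ~ Bool
  unify Int ~ b
_ _ : Int
  unify Int ~ Int
  unify Int ~ Int
  unify Int ~ Int
\z._ : d -> Int
\y._ : c -> d -> Int
  unify c -> d -> Int ~ Bool -> e
  unify c ~ Bool
  unify d -> Int ~ e
_ _ : d -> Int
let u : Int
u : Int
\v._ : f -> Int
  unify d -> Int ~ (f -> Int) -> g
  unify d ~ f -> Int
  unify Int ~ g
_ _ : Int
  unify Int ~ Int
  unify Bool ~ Bool
p : h
  unify h ~ Bool
  unify Int ~ Int
\p._ : Bool -> Int
let w : Bool -> Int
  unify Bool ~ Bool
  unify Bool ~ Bool
\q._ : i -> Bool
\t._ : k -> Int
let s : forall. k -> Int
\r._ : j -> Bool
  unify i -> Bool ~ j -> Bool
  unify i ~ j
  unify Bool ~ Bool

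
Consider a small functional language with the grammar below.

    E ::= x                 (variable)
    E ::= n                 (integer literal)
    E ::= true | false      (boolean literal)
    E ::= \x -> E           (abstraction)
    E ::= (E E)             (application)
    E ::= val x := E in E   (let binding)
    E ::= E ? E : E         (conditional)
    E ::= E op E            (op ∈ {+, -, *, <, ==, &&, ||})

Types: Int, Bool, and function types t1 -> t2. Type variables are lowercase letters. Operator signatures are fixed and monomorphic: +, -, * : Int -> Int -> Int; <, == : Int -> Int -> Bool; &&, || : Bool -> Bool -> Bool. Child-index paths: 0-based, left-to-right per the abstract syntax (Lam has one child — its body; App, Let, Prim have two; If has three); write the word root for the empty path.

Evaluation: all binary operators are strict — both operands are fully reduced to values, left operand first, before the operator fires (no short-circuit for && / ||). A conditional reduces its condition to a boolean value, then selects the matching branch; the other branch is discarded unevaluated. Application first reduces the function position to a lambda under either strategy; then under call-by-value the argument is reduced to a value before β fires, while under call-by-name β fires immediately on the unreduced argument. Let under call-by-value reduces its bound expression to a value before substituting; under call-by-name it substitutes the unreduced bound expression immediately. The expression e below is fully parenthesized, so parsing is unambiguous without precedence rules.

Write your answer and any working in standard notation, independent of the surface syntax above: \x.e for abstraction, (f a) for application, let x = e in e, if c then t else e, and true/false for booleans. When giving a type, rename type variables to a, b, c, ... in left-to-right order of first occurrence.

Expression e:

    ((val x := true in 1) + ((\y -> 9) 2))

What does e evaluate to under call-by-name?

Working:
step 0: ((let x = true in 1) + ((\y.9) 2))
step 1: [let@0] (1 + ((\y.9) 2))
step 2: [beta@1] (1 + 9)
step 3: [delta@root] 10

Answer: 10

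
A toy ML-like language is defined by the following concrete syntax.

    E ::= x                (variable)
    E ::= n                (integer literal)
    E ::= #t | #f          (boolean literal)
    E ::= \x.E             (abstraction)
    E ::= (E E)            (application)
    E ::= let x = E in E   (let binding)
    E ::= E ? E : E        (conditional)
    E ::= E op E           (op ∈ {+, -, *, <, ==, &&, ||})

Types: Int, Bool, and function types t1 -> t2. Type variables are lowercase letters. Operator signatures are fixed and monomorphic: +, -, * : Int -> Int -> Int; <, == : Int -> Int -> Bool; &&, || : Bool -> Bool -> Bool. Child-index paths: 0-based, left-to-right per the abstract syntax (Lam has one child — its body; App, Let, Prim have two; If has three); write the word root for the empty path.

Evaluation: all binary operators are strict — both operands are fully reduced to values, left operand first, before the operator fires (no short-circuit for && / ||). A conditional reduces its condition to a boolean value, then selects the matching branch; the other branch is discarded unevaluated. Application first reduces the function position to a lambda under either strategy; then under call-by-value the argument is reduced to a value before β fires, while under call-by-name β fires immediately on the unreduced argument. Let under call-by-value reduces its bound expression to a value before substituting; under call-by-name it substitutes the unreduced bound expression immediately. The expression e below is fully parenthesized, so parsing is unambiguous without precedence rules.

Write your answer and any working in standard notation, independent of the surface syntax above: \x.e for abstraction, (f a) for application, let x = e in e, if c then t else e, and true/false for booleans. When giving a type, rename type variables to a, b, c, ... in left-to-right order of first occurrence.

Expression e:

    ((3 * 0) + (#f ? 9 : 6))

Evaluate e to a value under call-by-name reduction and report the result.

Trace:
step 0: ((3 * 0) + (if false then 9 else 6))
step 1: [delta@0] (0 + (if false then 9 else 6))
step 2: [if@1] (0 + 6)
step 3: [delta@root] 6

Answer: 6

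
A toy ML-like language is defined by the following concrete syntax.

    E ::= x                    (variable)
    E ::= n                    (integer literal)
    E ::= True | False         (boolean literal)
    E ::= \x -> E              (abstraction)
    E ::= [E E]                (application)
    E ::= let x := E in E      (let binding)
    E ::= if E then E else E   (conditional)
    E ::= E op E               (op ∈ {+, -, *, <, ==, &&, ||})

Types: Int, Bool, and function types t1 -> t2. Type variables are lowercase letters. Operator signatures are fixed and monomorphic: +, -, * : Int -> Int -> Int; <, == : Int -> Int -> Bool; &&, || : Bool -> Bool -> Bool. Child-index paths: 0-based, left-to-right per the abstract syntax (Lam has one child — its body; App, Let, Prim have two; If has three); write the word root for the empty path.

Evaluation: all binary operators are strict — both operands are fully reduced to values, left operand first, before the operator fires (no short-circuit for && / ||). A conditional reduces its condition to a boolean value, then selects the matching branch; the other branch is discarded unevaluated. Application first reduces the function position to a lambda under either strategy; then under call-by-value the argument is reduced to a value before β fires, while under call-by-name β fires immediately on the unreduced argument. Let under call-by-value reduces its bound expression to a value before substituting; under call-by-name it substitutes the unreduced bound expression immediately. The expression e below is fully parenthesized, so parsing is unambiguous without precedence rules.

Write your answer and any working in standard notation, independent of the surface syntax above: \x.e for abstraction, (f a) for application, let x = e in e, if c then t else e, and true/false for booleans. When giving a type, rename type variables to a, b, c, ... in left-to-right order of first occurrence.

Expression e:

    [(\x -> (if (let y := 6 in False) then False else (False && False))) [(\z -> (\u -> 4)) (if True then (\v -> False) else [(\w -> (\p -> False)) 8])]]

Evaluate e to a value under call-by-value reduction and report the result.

Answer: false

Trace:
step 0: ((\x.(if (let y = 6 in false) then false else (false && false))) ((\z.(\u.4)) (if true then (\v.false) else ((\w.(\p.false)) 8))))
step 1: [if@1.1] ((\x.(if (let y = 6 in false) then false else (false && false))) ((\z.(\u.4)) (\v.false)))
step 2: [beta@1] ((\x.(if (let y = 6 in false) then false else (false && false))) (\u.4))
step 3: [beta@root] (if (let y = 6 in false) then false else (false && false))
step 4: [let@0] (if false then false else (false && false))
step 5: [if@root] (false && false)
step 6: [delta@root] false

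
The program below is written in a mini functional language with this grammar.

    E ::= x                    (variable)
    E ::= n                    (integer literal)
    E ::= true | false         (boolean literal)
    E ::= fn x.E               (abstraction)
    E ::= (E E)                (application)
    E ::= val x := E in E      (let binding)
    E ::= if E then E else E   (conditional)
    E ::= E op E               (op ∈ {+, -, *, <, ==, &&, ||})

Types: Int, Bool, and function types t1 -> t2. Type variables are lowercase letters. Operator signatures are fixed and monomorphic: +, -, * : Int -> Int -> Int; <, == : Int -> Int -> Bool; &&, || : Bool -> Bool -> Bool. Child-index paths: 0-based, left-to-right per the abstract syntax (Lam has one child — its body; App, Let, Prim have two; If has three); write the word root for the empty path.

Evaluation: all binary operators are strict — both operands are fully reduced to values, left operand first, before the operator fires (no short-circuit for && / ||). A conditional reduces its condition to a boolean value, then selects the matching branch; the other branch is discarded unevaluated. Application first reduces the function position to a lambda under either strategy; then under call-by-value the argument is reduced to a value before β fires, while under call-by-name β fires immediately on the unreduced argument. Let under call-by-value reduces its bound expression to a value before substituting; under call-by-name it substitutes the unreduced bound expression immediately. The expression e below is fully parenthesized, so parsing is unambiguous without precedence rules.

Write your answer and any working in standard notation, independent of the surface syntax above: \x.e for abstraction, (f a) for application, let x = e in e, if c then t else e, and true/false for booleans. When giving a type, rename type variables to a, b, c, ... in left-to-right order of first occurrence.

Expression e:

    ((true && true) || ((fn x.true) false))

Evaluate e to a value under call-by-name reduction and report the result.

Answer: true

Trace:
step 0: ((true && true) || ((\x.true) false))
step 1: [delta@0] (true || ((\x.true) false))
step 2: [beta@1] (true || true)
step 3: [delta@root] true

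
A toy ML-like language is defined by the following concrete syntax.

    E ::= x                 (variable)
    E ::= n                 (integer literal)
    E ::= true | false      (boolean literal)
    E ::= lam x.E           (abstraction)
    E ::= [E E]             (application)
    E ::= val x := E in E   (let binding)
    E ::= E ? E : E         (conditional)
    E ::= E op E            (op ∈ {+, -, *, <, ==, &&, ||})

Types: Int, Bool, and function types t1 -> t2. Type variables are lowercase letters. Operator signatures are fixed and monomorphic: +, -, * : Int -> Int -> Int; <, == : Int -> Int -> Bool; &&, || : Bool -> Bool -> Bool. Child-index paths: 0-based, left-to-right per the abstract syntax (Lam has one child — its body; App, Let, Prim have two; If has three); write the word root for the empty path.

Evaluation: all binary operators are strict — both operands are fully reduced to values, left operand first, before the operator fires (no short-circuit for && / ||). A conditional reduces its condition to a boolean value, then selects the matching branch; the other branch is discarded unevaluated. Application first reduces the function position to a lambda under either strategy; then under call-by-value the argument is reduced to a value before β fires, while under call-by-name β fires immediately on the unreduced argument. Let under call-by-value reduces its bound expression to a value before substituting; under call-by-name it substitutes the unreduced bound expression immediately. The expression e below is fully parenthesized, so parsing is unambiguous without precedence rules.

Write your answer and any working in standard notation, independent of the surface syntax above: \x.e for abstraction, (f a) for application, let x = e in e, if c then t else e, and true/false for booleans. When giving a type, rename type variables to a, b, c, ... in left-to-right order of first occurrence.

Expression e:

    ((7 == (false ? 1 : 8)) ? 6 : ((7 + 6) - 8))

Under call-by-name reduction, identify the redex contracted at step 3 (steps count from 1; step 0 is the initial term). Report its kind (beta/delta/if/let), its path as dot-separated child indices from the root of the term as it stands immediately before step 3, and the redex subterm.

Working:
step 0: (if (7 == (if false then 1 else 8)) then 6 else ((7 + 6) - 8))
step 1: [if@0.1] (if (7 == 8) then 6 else ((7 + 6) - 8))
step 2: [delta@0] (if false then 6 else ((7 + 6) - 8))
step 3: [if@root] ((7 + 6) - 8)

Answer: if at root : (if false then 6 else ((7 + 6) - 8))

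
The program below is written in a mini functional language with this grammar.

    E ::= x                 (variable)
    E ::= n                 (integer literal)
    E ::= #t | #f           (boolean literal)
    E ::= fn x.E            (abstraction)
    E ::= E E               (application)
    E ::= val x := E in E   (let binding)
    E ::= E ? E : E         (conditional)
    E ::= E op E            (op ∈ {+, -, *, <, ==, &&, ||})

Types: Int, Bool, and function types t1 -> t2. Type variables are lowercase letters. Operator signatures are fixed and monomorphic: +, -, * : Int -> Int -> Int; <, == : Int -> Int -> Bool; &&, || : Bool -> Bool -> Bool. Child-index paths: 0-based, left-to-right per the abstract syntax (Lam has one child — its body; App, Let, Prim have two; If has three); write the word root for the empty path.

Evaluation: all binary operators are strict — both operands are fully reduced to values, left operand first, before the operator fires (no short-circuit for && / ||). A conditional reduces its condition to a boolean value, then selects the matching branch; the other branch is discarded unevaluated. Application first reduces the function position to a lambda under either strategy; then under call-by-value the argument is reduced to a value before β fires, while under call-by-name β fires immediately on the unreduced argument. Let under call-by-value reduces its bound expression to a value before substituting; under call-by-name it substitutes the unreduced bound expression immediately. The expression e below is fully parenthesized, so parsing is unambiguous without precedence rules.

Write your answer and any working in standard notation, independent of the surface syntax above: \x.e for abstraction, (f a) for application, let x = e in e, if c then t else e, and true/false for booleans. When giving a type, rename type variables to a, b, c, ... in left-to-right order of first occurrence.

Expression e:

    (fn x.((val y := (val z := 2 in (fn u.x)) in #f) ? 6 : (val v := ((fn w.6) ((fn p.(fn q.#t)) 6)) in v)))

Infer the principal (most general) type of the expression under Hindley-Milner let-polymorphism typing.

Trace:
let z : Int
x : a
\u._ : b -> a
let y : forall. b -> a
  unify Bool ~ Bool
\w._ : c -> Int
\q._ : e -> Bool
\p._ : d -> e -> Bool
  unify d -> e -> Bool ~ Int -> f
  unify d ~ Int
  unify e -> Bool ~ f
_ _ : e -> Bool
  unify c -> Int ~ (e -> Bool) -> g
  unify c ~ e -> Bool
  unify Int ~ g
_ _ : Int
let v : Int
v : Int
  unify Int ~ Int
\x._ : a -> Int

Answer: a -> Int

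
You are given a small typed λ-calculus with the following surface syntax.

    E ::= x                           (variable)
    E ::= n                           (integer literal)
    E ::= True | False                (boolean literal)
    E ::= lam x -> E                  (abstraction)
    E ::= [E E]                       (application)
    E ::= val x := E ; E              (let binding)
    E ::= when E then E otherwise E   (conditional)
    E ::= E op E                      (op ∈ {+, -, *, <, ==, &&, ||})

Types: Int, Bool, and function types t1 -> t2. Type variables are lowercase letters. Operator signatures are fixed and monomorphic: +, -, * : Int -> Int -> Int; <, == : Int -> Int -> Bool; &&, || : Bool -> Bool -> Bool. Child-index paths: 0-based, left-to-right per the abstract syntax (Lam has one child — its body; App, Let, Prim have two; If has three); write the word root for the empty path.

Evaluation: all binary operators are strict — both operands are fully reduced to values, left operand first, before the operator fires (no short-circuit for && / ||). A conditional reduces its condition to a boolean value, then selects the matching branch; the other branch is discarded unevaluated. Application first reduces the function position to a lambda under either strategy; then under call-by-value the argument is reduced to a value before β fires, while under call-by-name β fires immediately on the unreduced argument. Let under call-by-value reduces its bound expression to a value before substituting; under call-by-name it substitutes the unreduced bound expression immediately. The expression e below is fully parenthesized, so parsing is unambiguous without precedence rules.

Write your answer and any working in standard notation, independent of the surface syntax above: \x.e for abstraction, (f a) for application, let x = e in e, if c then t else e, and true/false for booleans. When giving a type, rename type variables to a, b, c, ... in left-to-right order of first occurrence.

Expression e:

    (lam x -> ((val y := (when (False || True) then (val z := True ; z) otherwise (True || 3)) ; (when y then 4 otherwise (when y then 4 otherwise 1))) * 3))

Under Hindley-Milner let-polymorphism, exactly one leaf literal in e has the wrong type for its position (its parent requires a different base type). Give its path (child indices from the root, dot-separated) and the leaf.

Answer: 0.0.0.2.1 : 3

Working:
  unify Bool ~ Bool
  unify Bool ~ Bool
  unify Bool ~ Bool
let z : Bool
z : Bool
  unify Bool ~ Bool
  unify Int ~ Bool
  FAIL: mismatch Int ~ Bool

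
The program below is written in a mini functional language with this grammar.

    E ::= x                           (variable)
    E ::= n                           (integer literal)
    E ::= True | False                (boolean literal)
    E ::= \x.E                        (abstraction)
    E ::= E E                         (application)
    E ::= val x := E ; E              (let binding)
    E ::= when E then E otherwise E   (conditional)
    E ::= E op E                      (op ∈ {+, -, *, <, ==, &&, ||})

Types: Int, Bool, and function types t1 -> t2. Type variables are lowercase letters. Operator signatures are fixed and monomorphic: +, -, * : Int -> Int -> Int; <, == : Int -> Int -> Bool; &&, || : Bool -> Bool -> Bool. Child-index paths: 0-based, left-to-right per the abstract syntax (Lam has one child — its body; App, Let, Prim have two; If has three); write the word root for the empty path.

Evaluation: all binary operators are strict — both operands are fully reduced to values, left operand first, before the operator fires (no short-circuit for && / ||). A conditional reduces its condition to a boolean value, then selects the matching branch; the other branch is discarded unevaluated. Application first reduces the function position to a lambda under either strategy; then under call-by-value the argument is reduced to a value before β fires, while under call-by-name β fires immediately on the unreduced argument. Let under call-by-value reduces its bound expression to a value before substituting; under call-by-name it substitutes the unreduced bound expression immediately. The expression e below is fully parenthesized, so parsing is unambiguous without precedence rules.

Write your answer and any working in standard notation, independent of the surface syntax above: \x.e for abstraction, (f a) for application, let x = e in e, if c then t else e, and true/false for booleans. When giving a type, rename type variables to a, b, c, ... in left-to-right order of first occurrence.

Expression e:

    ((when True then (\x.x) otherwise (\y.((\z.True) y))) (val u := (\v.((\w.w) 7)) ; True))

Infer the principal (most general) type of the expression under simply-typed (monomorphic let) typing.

Working:
  unify Bool ~ Bool
x : a
\x._ : a -> a
\z._ : c -> Bool
y : b
  unify c -> Bool ~ b -> d
  unify c ~ b
  unify Bool ~ d
_ _ : Bool
\y._ : b -> Bool
  unify a -> a ~ b -> Bool
  unify a ~ b
  unify b ~ Bool
w : f
\w._ : f -> f
  unify f -> f ~ Int -> g
  unify f ~ Int
  unify Int ~ g
_ _ : Int
\v._ : e -> Int
let u : e -> Int
  unify Bool -> Bool ~ Bool -> h
  unify Bool ~ Bool
  unify Bool ~ h
_ _ : Bool

Answer: Bool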